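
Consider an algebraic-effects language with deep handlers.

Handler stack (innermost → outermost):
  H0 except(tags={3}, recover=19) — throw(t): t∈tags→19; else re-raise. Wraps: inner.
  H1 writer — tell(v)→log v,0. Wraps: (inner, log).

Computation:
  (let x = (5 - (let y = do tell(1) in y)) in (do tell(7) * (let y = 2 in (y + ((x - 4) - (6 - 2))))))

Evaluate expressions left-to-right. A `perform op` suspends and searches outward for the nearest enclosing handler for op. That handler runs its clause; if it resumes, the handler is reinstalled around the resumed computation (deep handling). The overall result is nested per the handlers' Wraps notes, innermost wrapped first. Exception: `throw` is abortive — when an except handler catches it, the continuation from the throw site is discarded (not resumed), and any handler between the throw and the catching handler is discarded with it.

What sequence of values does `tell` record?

Answer: (1, 7)

Working:
tell(1) @ H1 ⇒ log+=1
tell(7) @ H1 ⇒ log+=7
H0 returns 0
H1 returns (0, (1, 7))
= (0, (1, 7))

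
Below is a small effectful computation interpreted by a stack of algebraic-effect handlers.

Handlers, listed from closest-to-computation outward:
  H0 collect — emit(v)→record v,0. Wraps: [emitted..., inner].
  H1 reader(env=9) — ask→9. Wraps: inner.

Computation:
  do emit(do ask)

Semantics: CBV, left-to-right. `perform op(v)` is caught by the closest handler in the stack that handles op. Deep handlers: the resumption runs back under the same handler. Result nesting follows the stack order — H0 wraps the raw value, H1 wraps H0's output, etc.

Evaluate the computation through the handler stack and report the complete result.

Answer: [9, 0]

Working:
ask @ H1 ⇒ 9
emit(9) @ H0 ⇒ out+=9
H0 returns [9, 0]
H1 returns [9, 0]
= [9, 0]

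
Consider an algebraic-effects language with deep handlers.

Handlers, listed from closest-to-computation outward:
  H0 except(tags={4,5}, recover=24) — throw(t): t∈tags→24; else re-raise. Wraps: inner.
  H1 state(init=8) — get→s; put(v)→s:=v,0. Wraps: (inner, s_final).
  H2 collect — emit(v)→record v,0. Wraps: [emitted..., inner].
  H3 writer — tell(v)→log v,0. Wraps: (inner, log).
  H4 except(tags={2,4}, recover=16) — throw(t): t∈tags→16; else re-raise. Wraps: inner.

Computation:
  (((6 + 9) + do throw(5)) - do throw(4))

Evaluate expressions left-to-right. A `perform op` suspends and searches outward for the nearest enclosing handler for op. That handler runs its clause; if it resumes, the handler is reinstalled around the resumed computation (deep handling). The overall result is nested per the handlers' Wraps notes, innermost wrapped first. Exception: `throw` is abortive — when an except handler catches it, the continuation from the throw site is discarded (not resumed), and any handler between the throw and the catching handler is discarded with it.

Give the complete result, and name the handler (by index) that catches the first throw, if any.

Answer: ([(24, 8)], ()) ; first throw caught by: H0

Evaluation trace:
throw(5) @ H0 caught ⇒ 24
H1 returns (24, 8)
H2 returns [(24, 8)]
H3 returns ([(24, 8)], ())
H4 returns ([(24, 8)], ())
= ([(24, 8)], ())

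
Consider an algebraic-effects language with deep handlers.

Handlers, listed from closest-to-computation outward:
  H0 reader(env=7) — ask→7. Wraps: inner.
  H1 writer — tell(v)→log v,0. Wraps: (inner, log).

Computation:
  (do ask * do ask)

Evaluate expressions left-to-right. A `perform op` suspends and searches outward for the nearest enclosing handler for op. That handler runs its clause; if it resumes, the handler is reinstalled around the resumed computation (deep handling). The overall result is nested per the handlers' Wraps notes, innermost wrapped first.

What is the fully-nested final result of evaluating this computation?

Evaluation trace:
ask @ H0 ⇒ 7
ask @ H0 ⇒ 7
H0 returns 49
H1 returns (49, ())
= (49, ())

Answer: (49, ())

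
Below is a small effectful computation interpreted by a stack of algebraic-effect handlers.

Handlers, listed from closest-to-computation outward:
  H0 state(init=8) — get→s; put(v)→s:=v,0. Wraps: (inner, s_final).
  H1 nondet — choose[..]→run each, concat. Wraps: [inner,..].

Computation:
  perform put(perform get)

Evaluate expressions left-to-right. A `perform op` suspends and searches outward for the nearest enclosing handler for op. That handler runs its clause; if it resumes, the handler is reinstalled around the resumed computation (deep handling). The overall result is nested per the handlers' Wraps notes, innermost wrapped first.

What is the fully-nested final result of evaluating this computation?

Answer: [(0, 8)]

Step-by-step:
get @ H0 ⇒ 8
put(8) @ H0 ⇒ s:=8
H0 returns (0, 8)
H1 returns [(0, 8)]
= [(0, 8)]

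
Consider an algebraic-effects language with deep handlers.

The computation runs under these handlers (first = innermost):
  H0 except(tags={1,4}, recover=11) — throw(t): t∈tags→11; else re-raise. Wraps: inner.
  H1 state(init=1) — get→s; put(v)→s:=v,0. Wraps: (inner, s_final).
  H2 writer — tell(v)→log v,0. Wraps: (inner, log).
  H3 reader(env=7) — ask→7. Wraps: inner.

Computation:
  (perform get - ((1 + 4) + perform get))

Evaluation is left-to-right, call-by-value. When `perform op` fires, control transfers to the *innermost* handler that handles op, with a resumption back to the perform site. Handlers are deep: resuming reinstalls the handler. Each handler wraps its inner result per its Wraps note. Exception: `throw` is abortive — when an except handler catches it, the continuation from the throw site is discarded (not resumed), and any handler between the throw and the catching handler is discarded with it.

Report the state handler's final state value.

Answer: 1

Evaluation trace:
get @ H1 ⇒ 1
get @ H1 ⇒ 1
H0 returns -5
H1 returns (-5, 1)
H2 returns ((-5, 1), ())
H3 returns ((-5, 1), ())
= ((-5, 1), ())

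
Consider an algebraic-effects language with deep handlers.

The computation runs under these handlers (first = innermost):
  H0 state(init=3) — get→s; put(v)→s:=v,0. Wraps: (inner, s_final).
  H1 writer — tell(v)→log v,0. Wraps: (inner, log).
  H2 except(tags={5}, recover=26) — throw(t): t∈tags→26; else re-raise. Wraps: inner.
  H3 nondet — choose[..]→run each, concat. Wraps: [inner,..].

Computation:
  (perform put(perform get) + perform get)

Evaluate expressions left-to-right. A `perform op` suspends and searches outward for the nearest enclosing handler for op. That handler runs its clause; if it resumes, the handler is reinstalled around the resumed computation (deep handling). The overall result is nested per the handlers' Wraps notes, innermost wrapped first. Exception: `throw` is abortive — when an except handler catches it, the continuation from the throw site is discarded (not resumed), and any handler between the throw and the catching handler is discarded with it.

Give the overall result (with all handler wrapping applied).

Answer: [((3, 3), ())]

Evaluation trace:
get @ H0 ⇒ 3
put(3) @ H0 ⇒ s:=3
get @ H0 ⇒ 3
H0 returns (3, 3)
H1 returns ((3, 3), ())
H2 returns ((3, 3), ())
H3 returns [((3, 3), ())]
= [((3, 3), ())]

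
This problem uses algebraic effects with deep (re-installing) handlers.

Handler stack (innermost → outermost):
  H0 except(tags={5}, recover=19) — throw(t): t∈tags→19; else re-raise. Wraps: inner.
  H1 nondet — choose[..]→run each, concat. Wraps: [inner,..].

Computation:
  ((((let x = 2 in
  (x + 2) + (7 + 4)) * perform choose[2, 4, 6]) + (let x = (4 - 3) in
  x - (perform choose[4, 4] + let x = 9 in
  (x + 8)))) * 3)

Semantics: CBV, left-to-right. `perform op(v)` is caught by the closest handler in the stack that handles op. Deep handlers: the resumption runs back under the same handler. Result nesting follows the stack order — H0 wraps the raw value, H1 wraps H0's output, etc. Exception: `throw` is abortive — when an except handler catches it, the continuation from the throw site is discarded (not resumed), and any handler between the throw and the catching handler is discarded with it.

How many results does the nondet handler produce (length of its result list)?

Answer: 6

Working:
choose[2, 4, 6] @ H1
  branch[0] choose=2:
    choose[4, 4] @ H1
      branch[0] choose=4:
        H0 returns 30
        H1 returns [30]
      branch[1] choose=4:
        H0 returns 30
        H1 returns [30]
  branch[1] choose=4:
    choose[4, 4] @ H1
      branch[0] choose=4:
        H0 returns 120
        H1 returns [120]
      branch[1] choose=4:
        H0 returns 120
        H1 returns [120]
  branch[2] choose=6:
    choose[4, 4] @ H1
      branch[0] choose=4:
        H0 returns 210
        H1 returns [210]
      branch[1] choose=4:
        H0 returns 210
        H1 returns [210]
= [30, 30, 120, 120, 210, 210]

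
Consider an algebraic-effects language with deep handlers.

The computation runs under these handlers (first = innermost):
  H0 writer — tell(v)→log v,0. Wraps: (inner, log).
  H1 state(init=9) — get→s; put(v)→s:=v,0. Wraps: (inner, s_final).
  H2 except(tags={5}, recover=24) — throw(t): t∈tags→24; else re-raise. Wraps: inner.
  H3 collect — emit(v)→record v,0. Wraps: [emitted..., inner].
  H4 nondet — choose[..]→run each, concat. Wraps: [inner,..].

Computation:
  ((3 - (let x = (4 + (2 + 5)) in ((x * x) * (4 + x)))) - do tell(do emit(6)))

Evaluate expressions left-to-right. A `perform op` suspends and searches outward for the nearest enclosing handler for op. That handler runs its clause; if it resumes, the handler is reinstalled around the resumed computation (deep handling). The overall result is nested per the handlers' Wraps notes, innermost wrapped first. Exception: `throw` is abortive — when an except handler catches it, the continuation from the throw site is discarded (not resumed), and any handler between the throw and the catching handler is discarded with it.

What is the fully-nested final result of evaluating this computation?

Evaluation trace:
emit(6) @ H3 ⇒ out+=6
tell(0) @ H0 ⇒ log+=0
H0 returns (-1812, (0))
H1 returns ((-1812, (0)), 9)
H2 returns ((-1812, (0)), 9)
H3 returns [6, ((-1812, (0)), 9)]
H4 returns [[6, ((-1812, (0)), 9)]]
= [[6, ((-1812, (0)), 9)]]

Answer: [[6, ((-1812, (0)), 9)]]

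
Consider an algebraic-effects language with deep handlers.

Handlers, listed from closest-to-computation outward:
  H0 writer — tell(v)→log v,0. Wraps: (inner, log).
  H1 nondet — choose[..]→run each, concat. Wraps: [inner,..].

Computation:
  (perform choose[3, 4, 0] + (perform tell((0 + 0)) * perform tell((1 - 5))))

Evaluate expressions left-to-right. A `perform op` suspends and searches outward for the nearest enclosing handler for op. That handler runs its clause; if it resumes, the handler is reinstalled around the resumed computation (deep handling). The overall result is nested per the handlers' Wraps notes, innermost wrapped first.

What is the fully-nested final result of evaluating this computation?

Answer: [(3, (0, -4)), (4, (0, -4)), (0, (0, -4))]

Working:
choose[3, 4, 0] @ H1
  branch[0] choose=3:
    tell(0) @ H0 ⇒ log+=0
    tell(-4) @ H0 ⇒ log+=-4
    H0 returns (3, (0, -4))
    H1 returns [(3, (0, -4))]
  branch[1] choose=4:
    tell(0) @ H0 ⇒ log+=0
    tell(-4) @ H0 ⇒ log+=-4
    H0 returns (4, (0, -4))
    H1 returns [(4, (0, -4))]
  branch[2] choose=0:
    tell(0) @ H0 ⇒ log+=0
    tell(-4) @ H0 ⇒ log+=-4
    H0 returns (0, (0, -4))
    H1 returns [(0, (0, -4))]
= [(3, (0, -4)), (4, (0, -4)), (0, (0, -4))]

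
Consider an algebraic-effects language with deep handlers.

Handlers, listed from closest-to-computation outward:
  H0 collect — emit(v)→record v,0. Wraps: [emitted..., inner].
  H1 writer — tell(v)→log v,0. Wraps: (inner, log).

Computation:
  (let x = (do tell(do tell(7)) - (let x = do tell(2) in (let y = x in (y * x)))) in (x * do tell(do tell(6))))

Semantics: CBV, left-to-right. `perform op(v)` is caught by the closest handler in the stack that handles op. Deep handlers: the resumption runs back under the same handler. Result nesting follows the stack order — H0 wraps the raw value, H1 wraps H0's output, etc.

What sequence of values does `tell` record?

Answer: (7, 0, 2, 6, 0)

Evaluation trace:
tell(7) @ H1 ⇒ log+=7
tell(0) @ H1 ⇒ log+=0
tell(2) @ H1 ⇒ log+=2
tell(6) @ H1 ⇒ log+=6
tell(0) @ H1 ⇒ log+=0
H0 returns [0]
H1 returns ([0], (7, 0, 2, 6, 0))
= ([0], (7, 0, 2, 6, 0))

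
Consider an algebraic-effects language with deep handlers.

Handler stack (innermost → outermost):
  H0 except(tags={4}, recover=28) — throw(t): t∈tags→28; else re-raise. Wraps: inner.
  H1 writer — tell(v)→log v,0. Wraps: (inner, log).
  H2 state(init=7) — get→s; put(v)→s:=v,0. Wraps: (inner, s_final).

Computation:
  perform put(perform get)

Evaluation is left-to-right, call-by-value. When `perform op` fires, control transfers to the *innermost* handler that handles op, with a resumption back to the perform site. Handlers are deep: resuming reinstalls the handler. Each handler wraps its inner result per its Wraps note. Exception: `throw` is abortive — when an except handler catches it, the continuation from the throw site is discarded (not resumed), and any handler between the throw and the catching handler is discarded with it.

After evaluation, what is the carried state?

Evaluation trace:
get @ H2 ⇒ 7
put(7) @ H2 ⇒ s:=7
H0 returns 0
H1 returns (0, ())
H2 returns ((0, ()), 7)
= ((0, ()), 7)

Answer: 7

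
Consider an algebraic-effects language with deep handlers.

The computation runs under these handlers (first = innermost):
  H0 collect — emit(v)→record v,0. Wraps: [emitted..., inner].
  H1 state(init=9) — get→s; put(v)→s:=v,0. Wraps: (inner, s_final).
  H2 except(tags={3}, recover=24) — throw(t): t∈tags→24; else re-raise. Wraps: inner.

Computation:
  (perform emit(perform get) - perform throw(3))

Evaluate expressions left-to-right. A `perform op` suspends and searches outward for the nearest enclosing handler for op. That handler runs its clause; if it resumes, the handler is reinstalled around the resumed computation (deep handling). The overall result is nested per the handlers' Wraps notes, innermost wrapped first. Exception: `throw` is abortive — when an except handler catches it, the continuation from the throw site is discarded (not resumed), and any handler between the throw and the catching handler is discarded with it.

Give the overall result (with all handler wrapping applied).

Evaluation trace:
get @ H1 ⇒ 9
emit(9) @ H0 ⇒ out+=9
throw(3) @ H2 caught ⇒ 24
= 24

Answer: 24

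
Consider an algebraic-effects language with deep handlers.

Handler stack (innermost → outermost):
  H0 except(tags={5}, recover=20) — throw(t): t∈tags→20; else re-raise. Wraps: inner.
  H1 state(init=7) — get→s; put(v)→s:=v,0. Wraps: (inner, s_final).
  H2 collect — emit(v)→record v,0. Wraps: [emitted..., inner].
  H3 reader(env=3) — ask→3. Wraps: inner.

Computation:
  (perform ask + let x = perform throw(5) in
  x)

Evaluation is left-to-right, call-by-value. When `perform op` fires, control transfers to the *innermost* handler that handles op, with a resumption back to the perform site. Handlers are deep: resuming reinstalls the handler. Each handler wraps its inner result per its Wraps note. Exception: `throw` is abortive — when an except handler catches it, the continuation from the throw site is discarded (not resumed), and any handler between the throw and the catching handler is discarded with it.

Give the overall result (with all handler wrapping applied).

Answer: [(20, 7)]

Working:
ask @ H3 ⇒ 3
throw(5) @ H0 caught ⇒ 20
H1 returns (20, 7)
H2 returns [(20, 7)]
H3 returns [(20, 7)]
= [(20, 7)]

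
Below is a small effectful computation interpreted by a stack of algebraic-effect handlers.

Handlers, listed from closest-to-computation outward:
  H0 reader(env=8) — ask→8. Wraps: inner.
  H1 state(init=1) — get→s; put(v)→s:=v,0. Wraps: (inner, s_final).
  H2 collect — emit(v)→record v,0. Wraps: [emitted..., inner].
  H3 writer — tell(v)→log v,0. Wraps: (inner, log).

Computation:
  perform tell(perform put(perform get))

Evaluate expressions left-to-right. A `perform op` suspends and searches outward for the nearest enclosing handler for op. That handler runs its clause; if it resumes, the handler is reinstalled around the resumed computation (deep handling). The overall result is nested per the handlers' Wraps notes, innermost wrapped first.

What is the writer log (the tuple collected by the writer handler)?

Answer: (0)

Step-by-step:
get @ H1 ⇒ 1
put(1) @ H1 ⇒ s:=1
tell(0) @ H3 ⇒ log+=0
H0 returns 0
H1 returns (0, 1)
H2 returns [(0, 1)]
H3 returns ([(0, 1)], (0))
= ([(0, 1)], (0))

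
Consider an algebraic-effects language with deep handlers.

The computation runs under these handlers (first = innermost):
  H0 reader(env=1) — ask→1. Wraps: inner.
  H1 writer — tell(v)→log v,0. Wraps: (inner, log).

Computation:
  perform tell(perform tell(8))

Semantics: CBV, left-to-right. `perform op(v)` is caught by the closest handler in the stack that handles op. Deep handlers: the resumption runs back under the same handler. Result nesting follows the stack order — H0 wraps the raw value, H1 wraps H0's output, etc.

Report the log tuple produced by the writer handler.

Answer: (8, 0)

Working:
tell(8) @ H1 ⇒ log+=8
tell(0) @ H1 ⇒ log+=0
H0 returns 0
H1 returns (0, (8, 0))
= (0, (8, 0))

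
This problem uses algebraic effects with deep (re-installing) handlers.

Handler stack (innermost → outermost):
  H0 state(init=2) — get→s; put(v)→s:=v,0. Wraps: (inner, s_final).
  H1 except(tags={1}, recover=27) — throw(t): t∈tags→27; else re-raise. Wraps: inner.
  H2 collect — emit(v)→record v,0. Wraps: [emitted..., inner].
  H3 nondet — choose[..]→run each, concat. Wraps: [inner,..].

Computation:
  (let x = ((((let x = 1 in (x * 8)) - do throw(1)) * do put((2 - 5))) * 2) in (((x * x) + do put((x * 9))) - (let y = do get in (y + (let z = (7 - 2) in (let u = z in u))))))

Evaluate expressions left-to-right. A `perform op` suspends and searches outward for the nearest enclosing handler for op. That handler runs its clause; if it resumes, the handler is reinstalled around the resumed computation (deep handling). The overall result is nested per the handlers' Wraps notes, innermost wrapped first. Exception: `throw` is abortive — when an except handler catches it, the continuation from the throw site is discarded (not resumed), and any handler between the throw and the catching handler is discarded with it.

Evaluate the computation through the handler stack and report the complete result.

Working:
throw(1) @ H1 caught ⇒ 27
H2 returns [27]
H3 returns [[27]]
= [[27]]

Answer: [[27]]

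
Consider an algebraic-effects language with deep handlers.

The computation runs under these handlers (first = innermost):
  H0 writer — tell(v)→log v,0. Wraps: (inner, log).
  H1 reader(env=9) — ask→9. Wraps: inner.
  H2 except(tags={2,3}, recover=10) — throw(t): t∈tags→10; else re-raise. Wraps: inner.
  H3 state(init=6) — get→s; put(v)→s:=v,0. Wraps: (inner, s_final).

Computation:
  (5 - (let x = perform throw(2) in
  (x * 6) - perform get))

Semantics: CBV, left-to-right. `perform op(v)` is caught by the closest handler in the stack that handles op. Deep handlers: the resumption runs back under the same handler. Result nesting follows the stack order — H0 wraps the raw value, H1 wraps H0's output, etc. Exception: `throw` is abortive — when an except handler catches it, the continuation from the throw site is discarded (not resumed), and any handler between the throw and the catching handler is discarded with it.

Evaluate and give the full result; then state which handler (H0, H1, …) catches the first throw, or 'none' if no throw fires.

Step-by-step:
throw(2) @ H2 caught ⇒ 10
H3 returns (10, 6)
= (10, 6)

Answer: (10, 6) ; first throw caught by: H2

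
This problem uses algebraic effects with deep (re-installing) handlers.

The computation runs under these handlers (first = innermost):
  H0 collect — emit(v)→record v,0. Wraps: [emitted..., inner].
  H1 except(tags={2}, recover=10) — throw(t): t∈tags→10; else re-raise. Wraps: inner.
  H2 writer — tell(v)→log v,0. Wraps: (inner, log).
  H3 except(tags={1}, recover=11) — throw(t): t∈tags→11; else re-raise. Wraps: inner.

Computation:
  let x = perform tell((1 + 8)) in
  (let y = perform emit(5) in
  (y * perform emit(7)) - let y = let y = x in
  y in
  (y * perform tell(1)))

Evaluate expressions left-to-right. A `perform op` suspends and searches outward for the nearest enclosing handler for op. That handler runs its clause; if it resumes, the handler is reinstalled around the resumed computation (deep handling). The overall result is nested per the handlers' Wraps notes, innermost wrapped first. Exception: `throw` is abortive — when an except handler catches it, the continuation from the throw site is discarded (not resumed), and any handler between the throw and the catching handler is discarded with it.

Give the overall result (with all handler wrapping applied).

Answer: ([5, 7, 0], (9, 1))

Working:
tell(9) @ H2 ⇒ log+=9
emit(5) @ H0 ⇒ out+=5
emit(7) @ H0 ⇒ out+=7
tell(1) @ H2 ⇒ log+=1
H0 returns [5, 7, 0]
H1 returns [5, 7, 0]
H2 returns ([5, 7, 0], (9, 1))
H3 returns ([5, 7, 0], (9, 1))
= ([5, 7, 0], (9, 1))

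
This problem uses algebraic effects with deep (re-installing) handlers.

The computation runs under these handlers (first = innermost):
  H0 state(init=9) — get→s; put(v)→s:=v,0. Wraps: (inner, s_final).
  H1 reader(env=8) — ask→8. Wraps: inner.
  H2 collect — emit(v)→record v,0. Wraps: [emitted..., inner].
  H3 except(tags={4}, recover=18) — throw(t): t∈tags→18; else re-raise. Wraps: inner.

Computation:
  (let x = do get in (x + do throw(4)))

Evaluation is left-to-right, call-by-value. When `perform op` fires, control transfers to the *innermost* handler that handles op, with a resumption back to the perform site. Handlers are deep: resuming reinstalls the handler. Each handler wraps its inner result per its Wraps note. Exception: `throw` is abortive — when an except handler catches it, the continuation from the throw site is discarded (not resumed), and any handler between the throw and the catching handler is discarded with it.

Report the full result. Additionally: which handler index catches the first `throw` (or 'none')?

Answer: 18 ; first throw caught by: H3

Evaluation trace:
get @ H0 ⇒ 9
throw(4) @ H3 caught ⇒ 18
= 18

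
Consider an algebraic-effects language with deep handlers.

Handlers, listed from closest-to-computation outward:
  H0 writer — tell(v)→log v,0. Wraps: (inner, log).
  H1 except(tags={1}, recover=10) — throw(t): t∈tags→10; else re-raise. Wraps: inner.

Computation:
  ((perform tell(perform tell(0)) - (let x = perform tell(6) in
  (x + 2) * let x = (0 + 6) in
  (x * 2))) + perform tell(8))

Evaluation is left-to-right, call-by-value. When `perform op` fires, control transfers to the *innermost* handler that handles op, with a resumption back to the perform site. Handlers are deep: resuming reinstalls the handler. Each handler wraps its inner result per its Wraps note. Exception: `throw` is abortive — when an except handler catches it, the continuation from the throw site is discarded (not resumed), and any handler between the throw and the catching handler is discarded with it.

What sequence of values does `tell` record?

Evaluation trace:
tell(0) @ H0 ⇒ log+=0
tell(0) @ H0 ⇒ log+=0
tell(6) @ H0 ⇒ log+=6
tell(8) @ H0 ⇒ log+=8
H0 returns (-24, (0, 0, 6, 8))
H1 returns (-24, (0, 0, 6, 8))
= (-24, (0, 0, 6, 8))

Answer: (0, 0, 6, 8)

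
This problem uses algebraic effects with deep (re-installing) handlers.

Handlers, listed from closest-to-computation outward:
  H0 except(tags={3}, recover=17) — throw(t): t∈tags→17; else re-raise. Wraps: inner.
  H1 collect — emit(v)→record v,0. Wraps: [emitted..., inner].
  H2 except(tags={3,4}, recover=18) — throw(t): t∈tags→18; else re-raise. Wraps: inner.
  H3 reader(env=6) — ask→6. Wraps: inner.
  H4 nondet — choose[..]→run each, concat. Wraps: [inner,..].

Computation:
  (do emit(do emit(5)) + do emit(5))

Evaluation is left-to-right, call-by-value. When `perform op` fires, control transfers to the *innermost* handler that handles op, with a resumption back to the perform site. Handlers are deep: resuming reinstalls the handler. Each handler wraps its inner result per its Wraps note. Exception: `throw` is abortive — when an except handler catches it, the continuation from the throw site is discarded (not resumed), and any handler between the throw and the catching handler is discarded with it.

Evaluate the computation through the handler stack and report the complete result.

Evaluation trace:
emit(5) @ H1 ⇒ out+=5
emit(0) @ H1 ⇒ out+=0
emit(5) @ H1 ⇒ out+=5
H0 returns 0
H1 returns [5, 0, 5, 0]
H2 returns [5, 0, 5, 0]
H3 returns [5, 0, 5, 0]
H4 returns [[5, 0, 5, 0]]
= [[5, 0, 5, 0]]

Answer: [[5, 0, 5, 0]]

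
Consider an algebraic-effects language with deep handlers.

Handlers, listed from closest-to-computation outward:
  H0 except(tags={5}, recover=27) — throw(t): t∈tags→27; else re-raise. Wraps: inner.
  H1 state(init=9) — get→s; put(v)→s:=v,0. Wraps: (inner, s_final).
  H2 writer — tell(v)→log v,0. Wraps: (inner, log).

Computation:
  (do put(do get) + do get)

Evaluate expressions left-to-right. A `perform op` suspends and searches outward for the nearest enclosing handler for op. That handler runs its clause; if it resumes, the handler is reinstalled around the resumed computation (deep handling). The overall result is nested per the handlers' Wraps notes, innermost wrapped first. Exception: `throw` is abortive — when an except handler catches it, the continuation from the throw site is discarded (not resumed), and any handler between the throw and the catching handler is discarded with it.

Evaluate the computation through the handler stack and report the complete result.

Working:
get @ H1 ⇒ 9
put(9) @ H1 ⇒ s:=9
get @ H1 ⇒ 9
H0 returns 9
H1 returns (9, 9)
H2 returns ((9, 9), ())
= ((9, 9), ())

Answer: ((9, 9), ())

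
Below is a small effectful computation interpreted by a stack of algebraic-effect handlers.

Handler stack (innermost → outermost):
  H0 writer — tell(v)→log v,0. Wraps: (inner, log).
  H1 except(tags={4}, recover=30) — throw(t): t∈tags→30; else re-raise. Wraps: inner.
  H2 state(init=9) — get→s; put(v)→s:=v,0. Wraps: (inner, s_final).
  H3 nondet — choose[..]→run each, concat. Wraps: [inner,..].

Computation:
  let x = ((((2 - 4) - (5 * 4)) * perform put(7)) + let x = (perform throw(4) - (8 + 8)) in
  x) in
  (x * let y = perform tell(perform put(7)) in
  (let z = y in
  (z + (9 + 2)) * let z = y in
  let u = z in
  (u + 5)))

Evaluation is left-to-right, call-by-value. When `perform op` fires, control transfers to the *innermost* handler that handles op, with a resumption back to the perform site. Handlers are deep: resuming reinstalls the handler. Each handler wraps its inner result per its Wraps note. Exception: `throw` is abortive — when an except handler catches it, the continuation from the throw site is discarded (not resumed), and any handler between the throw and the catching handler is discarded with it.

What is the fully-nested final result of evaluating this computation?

Answer: [(30, 7)]

Step-by-step:
put(7) @ H2 ⇒ s:=7
throw(4) @ H1 caught ⇒ 30
H2 returns (30, 7)
H3 returns [(30, 7)]
= [(30, 7)]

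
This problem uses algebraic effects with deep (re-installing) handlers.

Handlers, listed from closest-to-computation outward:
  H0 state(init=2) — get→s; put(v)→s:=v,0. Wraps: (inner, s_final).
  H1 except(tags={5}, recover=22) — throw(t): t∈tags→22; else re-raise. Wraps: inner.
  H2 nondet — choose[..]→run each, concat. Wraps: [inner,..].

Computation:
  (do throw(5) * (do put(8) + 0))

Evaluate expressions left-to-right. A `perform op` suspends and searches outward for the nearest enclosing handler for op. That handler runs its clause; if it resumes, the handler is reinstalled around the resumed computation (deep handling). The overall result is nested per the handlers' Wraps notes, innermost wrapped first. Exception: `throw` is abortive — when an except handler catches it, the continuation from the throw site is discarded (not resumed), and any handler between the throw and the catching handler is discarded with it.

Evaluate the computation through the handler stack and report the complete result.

Answer: [22]

Evaluation trace:
throw(5) @ H1 caught ⇒ 22
H2 returns [22]
= [22]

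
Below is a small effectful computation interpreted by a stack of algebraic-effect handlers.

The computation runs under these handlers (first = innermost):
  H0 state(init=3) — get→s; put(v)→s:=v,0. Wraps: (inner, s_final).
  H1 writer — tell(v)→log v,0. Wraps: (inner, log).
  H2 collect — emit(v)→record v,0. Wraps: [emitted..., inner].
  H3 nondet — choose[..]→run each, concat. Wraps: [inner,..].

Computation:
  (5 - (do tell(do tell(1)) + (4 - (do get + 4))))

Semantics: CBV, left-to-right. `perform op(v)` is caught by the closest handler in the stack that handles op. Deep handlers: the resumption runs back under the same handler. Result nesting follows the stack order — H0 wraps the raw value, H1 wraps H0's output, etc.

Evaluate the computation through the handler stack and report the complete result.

Answer: [[((8, 3), (1, 0))]]

Evaluation trace:
tell(1) @ H1 ⇒ log+=1
tell(0) @ H1 ⇒ log+=0
get @ H0 ⇒ 3
H0 returns (8, 3)
H1 returns ((8, 3), (1, 0))
H2 returns [((8, 3), (1, 0))]
H3 returns [[((8, 3), (1, 0))]]
= [[((8, 3), (1, 0))]]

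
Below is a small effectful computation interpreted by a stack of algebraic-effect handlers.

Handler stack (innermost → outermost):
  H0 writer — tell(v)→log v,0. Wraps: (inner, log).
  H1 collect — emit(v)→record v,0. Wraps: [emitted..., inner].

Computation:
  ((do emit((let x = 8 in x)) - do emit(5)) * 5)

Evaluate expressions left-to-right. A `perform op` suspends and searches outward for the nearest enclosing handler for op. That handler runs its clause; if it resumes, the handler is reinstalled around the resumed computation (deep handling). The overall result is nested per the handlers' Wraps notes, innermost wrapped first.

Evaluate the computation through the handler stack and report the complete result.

Answer: [8, 5, (0, ())]

Evaluation trace:
emit(8) @ H1 ⇒ out+=8
emit(5) @ H1 ⇒ out+=5
H0 returns (0, ())
H1 returns [8, 5, (0, ())]
= [8, 5, (0, ())]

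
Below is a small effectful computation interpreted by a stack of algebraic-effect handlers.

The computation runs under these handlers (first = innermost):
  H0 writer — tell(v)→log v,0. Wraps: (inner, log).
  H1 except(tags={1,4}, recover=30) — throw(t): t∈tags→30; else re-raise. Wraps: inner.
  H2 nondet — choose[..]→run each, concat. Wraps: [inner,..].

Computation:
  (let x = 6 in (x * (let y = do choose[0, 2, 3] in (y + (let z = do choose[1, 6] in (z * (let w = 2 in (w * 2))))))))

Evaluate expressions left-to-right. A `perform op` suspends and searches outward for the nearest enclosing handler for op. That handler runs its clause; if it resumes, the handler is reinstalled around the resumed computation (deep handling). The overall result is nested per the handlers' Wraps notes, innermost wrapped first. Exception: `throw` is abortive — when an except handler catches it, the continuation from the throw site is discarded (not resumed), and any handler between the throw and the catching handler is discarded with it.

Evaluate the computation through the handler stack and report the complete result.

Answer: [(24, ()), (144, ()), (36, ()), (156, ()), (42, ()), (162, ())]

Working:
choose[0, 2, 3] @ H2
  branch[0] choose=0:
    choose[1, 6] @ H2
      branch[0] choose=1:
        H0 returns (24, ())
        H1 returns (24, ())
        H2 returns [(24, ())]
      branch[1] choose=6:
        H0 returns (144, ())
        H1 returns (144, ())
        H2 returns [(144, ())]
  branch[1] choose=2:
    choose[1, 6] @ H2
      branch[0] choose=1:
        H0 returns (36, ())
        H1 returns (36, ())
        H2 returns [(36, ())]
      branch[1] choose=6:
        H0 returns (156, ())
        H1 returns (156, ())
        H2 returns [(156, ())]
  branch[2] choose=3:
    choose[1, 6] @ H2
      branch[0] choose=1:
        H0 returns (42, ())
        H1 returns (42, ())
        H2 returns [(42, ())]
      branch[1] choose=6:
        H0 returns (162, ())
        H1 returns (162, ())
        H2 returns [(162, ())]
= [(24, ()), (144, ()), (36, ()), (156, ()), (42, ()), (162, ())]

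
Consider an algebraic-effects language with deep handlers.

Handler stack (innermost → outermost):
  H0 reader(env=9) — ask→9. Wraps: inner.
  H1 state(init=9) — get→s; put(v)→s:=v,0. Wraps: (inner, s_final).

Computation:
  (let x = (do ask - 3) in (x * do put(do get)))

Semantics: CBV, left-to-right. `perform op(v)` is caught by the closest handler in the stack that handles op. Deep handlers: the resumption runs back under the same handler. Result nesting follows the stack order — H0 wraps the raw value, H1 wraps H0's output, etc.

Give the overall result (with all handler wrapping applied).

Working:
ask @ H0 ⇒ 9
get @ H1 ⇒ 9
put(9) @ H1 ⇒ s:=9
H0 returns 0
H1 returns (0, 9)
= (0, 9)

Answer: (0, 9)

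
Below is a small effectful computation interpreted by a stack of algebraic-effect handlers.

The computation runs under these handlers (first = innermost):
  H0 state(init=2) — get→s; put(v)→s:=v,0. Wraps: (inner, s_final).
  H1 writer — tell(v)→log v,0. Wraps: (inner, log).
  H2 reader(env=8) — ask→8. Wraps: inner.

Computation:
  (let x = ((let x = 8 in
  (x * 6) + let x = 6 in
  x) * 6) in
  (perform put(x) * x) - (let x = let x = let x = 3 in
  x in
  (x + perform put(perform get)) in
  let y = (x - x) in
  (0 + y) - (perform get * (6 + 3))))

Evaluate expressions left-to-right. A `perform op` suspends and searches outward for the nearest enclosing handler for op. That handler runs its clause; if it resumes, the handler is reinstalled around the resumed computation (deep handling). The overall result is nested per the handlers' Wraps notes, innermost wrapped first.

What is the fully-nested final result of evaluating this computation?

Answer: ((2916, 324), ())

Working:
put(324) @ H0 ⇒ s:=324
get @ H0 ⇒ 324
put(324) @ H0 ⇒ s:=324
get @ H0 ⇒ 324
H0 returns (2916, 324)
H1 returns ((2916, 324), ())
H2 returns ((2916, 324), ())
= ((2916, 324), ())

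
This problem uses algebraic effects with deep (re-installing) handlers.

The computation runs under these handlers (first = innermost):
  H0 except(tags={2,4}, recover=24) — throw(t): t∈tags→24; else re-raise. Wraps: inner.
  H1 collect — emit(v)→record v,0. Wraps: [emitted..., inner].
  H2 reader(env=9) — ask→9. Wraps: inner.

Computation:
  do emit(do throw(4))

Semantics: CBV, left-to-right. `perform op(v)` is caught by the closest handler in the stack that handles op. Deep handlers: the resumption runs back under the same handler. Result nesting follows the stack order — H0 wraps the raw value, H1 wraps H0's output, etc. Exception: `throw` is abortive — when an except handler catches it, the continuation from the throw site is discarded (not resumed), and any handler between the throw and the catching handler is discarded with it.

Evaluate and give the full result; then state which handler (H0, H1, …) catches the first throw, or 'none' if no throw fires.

Working:
throw(4) @ H0 caught ⇒ 24
H1 returns [24]
H2 returns [24]
= [24]

Answer: [24] ; first throw caught by: H0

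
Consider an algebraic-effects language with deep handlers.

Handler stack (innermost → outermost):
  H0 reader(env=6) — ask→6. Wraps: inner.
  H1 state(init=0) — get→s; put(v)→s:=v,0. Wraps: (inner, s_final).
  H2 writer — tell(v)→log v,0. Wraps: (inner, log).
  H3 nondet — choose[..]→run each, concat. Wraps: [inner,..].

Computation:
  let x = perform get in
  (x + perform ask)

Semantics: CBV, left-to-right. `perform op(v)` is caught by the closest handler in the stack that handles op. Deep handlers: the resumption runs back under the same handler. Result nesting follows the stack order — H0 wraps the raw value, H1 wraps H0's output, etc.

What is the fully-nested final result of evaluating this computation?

Answer: [((6, 0), ())]

Working:
get @ H1 ⇒ 0
ask @ H0 ⇒ 6
H0 returns 6
H1 returns (6, 0)
H2 returns ((6, 0), ())
H3 returns [((6, 0), ())]
= [((6, 0), ())]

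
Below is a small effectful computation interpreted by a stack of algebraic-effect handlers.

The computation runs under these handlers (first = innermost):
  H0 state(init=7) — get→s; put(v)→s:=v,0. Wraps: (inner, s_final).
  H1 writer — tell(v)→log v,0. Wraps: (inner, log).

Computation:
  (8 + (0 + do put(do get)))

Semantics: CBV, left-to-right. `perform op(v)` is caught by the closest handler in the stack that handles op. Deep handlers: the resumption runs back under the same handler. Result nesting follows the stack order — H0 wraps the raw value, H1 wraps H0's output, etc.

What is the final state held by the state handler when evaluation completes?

Working:
get @ H0 ⇒ 7
put(7) @ H0 ⇒ s:=7
H0 returns (8, 7)
H1 returns ((8, 7), ())
= ((8, 7), ())

Answer: 7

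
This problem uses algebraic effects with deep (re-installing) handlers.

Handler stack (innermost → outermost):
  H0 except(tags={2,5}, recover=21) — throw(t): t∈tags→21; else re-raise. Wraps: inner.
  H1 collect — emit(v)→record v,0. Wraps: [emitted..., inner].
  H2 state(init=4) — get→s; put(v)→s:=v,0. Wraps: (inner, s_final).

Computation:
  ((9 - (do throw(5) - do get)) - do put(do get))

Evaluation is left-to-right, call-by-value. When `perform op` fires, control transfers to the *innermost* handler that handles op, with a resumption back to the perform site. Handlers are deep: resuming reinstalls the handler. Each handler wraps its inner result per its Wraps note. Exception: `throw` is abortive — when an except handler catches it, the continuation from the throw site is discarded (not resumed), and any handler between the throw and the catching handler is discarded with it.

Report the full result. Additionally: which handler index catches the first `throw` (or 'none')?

Step-by-step:
throw(5) @ H0 caught ⇒ 21
H1 returns [21]
H2 returns ([21], 4)
= ([21], 4)

Answer: ([21], 4) ; first throw caught by: H0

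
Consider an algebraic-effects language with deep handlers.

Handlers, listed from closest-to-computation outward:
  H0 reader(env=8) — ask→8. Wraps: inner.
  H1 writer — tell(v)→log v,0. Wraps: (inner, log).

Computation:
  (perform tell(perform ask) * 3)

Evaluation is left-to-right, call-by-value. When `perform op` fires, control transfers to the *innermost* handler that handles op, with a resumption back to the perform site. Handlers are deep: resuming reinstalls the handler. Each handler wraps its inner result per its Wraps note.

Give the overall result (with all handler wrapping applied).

Answer: (0, (8))

Evaluation trace:
ask @ H0 ⇒ 8
tell(8) @ H1 ⇒ log+=8
H0 returns 0
H1 returns (0, (8))
= (0, (8))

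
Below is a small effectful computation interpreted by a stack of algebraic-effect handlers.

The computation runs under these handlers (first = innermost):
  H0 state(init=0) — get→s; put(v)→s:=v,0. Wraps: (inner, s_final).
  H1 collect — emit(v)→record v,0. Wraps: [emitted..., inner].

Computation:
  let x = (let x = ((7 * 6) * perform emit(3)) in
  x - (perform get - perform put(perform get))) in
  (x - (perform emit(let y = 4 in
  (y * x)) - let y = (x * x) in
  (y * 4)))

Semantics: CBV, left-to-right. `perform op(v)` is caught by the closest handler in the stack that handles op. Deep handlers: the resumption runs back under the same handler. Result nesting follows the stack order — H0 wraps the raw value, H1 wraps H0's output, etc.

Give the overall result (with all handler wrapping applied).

Answer: [3, 0, (0, 0)]

Working:
emit(3) @ H1 ⇒ out+=3
get @ H0 ⇒ 0
get @ H0 ⇒ 0
put(0) @ H0 ⇒ s:=0
emit(0) @ H1 ⇒ out+=0
H0 returns (0, 0)
H1 returns [3, 0, (0, 0)]
= [3, 0, (0, 0)]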